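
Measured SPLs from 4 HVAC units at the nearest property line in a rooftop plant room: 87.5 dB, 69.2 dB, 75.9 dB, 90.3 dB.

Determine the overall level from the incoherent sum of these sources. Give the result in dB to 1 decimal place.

Converting to relative power and adding: 10^(87.5/10) + 10^(69.2/10) + 10^(75.9/10) + 10^(90.3/10) = 1.681e+09.
Back to dB: 10·log₁₀ Σ = 92.3 dB.

92.3 dB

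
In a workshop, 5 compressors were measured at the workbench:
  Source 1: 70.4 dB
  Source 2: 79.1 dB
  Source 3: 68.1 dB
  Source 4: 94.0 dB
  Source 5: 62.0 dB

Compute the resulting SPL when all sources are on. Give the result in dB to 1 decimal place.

Σ 10^(Lᵢ/10) = 2.612e+09.
L_total = 10·log₁₀(2.612e+09) = 94.2 dB.

94.2 dB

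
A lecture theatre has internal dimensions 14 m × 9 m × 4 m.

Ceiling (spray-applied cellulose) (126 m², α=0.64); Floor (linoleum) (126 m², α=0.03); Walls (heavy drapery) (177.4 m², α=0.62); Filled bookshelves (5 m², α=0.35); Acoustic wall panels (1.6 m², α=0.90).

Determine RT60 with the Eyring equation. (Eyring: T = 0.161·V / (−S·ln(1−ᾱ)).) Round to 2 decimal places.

Total surface area S = 126 + 126 + 177.4 + 5 + 1.6 = 436.0 m².
Σ(Sᵢαᵢ) = 126×0.64 + 126×0.03 + 177.4×0.62 + 5×0.35 + 1.6×0.90 = 197.598.
ᾱ = 197.598 / 436.0 = 0.4532.
−S·ln(1−ᾱ) = −436.0 × ln(1 − 0.4532) = 263.201.
V = 14 × 9 × 4 = 504 m³.
RT60 = 0.161 × 504 / 263.201 = 0.31 s.

0.31 seconds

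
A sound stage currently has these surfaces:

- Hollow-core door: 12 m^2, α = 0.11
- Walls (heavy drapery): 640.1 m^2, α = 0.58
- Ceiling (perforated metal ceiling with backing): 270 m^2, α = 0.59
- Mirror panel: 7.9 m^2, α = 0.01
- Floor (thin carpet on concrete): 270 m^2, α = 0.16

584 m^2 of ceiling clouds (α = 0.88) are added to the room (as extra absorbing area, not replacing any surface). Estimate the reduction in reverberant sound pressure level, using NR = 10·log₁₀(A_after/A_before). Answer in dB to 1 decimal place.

2.8 dB

Summing Sᵢαᵢ: 1.320 + 371.258 + 159.300 + 0.079 + 43.200 → A_before = 575.157 sabins.
Treatment contributes 584·0.88 = 513.920 sabins.
A_after = 575.157 + 513.920 = 1089.077 sabins.
Reduction = 10 log₁₀(A_after/A_before) = 10 log₁₀(1.8935) = 2.8 dB.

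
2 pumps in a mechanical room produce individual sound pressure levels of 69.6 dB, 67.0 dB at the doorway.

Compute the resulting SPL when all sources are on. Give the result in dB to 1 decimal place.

71.5 dB

Converting to relative power and adding: 10^(69.6/10) + 10^(67.0/10) = 1.413e+07.
Combined level = 10 log₁₀(1.413e+07) = 71.5 dB.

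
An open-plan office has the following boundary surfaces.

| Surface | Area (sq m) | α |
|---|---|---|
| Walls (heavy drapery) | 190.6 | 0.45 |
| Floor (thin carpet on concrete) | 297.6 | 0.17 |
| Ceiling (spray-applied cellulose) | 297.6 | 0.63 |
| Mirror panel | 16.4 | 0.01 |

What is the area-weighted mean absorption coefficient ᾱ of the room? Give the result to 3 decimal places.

0.404

S = Σ Sᵢ = 190.6 + 297.6 + 297.6 + 16.4 = 802.2 sq m.
Weighted sum Σ Sα = 324.014.
ᾱ = A/S = 0.404.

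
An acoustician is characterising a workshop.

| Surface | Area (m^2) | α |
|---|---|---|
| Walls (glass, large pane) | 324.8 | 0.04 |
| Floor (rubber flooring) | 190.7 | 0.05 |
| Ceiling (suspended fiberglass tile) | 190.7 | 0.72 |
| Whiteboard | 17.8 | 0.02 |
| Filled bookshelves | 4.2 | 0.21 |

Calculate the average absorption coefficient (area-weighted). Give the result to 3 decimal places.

0.221

Total surface area S = 728.2 m^2.
Σ(Sᵢαᵢ) = 324.8*0.04 + 190.7*0.05 + 190.7*0.72 + 17.8*0.02 + 4.2*0.21 = 161.069.
ᾱ = A/S = 0.221.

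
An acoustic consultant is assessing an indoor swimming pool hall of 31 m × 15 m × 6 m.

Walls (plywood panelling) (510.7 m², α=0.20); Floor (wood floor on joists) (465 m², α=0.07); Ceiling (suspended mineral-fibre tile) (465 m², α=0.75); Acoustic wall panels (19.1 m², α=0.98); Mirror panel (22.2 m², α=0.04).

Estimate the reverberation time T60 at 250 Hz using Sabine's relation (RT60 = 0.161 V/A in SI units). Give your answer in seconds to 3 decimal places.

A = Σ Sᵢαᵢ = 510.7×0.20 + 465×0.07 + 465×0.75 + 19.1×0.98 + 22.2×0.04 = 503.046 sabins.
V = 31·15·6 = 2790 m³.
Sabine: RT60 = 0.161 × 2790 / 503.046 = 0.893 s.

0.893 sec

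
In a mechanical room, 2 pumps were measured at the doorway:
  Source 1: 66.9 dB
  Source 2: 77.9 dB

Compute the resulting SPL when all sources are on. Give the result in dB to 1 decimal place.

78.2 dB

Converting to relative power and adding: 10^(66.9/10) + 10^(77.9/10) = 6.656e+07.
Combined level = 10 log₁₀(6.656e+07) = 78.2 dB.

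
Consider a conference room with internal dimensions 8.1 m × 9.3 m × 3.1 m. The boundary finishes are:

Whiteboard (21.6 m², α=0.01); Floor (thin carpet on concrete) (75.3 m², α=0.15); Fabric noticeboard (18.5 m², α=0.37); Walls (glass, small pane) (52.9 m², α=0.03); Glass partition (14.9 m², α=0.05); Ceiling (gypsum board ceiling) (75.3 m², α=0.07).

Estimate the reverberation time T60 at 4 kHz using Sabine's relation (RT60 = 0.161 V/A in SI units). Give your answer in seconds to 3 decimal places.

1.448 sec

Total absorption A = 21.6*0.01 + 75.3*0.15 + 18.5*0.37 + 52.9*0.03 + 14.9*0.05 + 75.3*0.07
  = 0.216 + 11.295 + 6.845 + 1.587 + 0.745 + 5.271 = 25.959 m² sabins.
Room volume: 233.523 m³.
Sabine: RT60 = 0.161 × 233.523 / 25.959 = 1.448 s.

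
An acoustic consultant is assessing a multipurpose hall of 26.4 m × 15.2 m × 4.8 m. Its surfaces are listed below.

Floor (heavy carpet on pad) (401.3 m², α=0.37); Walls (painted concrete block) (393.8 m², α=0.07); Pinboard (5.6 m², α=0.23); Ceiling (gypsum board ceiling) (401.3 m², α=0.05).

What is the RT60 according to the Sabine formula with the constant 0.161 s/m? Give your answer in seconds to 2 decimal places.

Total absorption A = 401.3*0.37 + 393.8*0.07 + 5.6*0.23 + 401.3*0.05
  = 148.481 + 27.566 + 1.288 + 20.065 = 197.400 m² sabins.
Volume V = 26.4 × 15.2 × 4.8 = 1926.144 m³.
T = 0.161 V/A = 0.161·1926.144/197.400 = 1.57 s.

1.57 sec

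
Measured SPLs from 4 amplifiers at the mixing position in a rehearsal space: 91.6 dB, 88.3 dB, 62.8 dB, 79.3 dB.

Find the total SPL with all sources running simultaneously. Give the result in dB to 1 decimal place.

93.4 dB

Converting to relative power and adding: 10^(91.6/10) + 10^(88.3/10) + 10^(62.8/10) + 10^(79.3/10) = 2.209e+09.
L_total = 10·log₁₀(2.209e+09) = 93.4 dB.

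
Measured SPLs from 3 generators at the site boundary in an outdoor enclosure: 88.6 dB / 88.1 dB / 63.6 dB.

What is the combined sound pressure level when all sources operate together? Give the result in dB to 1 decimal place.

91.4 dB

Σ 10^(Lᵢ/10) = 1.372e+09.
Back to dB: 10·log₁₀ Σ = 91.4 dB.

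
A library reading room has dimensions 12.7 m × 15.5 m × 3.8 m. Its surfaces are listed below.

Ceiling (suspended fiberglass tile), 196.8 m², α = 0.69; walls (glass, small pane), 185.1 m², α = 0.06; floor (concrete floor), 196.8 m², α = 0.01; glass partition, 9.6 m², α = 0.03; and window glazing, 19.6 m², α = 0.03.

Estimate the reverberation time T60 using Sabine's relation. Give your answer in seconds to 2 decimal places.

0.80 s

Equivalent absorption area: A = 196.8×0.69 + 185.1×0.06 + 196.8×0.01 + 9.6×0.03 + 19.6×0.03 = 149.742 m².
V = 12.7·15.5·3.8 = 748.03 m³.
RT60 = 0.161 · V / A = 0.161 × 748.03 / 149.742 = 0.80 s.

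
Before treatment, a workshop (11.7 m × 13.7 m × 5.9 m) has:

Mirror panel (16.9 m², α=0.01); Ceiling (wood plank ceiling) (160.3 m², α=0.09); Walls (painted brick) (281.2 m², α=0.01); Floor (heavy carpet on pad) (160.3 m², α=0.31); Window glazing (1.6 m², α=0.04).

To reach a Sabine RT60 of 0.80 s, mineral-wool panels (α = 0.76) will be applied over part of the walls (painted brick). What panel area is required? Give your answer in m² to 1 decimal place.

Equivalent absorption area: A₁ = 16.9×0.01 + 160.3×0.09 + 281.2×0.01 + 160.3×0.31 + 1.6×0.04 = 67.165 m².
V = 945.711 m³. Target absorption A₂ = 0.161 × 945.711 / 0.80 = 190.324 sabins.
ΔA needed = 190.324 − 67.165 = 123.159 sabins.
Net gain per m²: Δα = 0.76 − 0.01 = 0.75.
Panel area = 123.159 / 0.75 = 164.2 m².

164.2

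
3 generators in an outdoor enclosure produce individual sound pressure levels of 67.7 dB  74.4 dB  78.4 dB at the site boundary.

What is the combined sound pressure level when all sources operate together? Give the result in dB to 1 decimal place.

Σ 10^(Lᵢ/10) = 1.026e+08.
Back to dB: 10·log₁₀ Σ = 80.1 dB.

80.1 dB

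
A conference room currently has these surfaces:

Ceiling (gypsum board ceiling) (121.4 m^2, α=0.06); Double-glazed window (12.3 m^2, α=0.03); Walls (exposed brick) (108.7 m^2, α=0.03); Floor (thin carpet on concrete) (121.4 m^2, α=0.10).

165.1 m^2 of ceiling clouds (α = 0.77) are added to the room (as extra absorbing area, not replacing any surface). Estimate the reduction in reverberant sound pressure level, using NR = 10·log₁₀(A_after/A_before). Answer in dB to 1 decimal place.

8.1 dB

Equivalent absorption area: A_before = 121.4×0.06 + 12.3×0.03 + 108.7×0.03 + 121.4×0.10 = 23.054 m^2.
Treatment contributes 165.1·0.77 = 127.127 sabins.
New total A_after = 150.181 sabins.
NR = 10·log₁₀(150.181/23.054) = 8.1 dB.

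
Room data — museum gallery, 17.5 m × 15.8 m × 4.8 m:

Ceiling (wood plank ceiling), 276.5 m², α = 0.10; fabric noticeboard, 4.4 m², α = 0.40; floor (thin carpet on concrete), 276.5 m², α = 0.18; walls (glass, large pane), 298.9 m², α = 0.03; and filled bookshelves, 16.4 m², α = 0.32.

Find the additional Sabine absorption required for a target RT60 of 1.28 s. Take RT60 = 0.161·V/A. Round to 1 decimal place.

Equivalent absorption area: A₁ = 276.5·0.10 + 4.4·0.40 + 276.5·0.18 + 298.9·0.03 + 16.4·0.32 = 93.395 m².
V = 1327.2 m³. Required absorption A₂ = 0.161 × 1327.2 / 1.28 = 166.937 sabins.
ΔA = A₂ − A₁ = 166.937 − 93.395 = 73.5 sabins.

73.5 sabins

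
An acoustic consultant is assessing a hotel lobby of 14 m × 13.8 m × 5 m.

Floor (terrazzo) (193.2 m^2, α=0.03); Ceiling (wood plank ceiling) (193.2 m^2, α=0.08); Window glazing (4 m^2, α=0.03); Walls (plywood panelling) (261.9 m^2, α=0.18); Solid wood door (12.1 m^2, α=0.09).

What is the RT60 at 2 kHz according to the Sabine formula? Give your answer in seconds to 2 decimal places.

2.23 seconds

A = Σ Sᵢαᵢ = 193.2*0.03 + 193.2*0.08 + 4*0.03 + 261.9*0.18 + 12.1*0.09 = 69.603 sabins.
Room volume: 966 m³.
Sabine: RT60 = 0.161 × 966 / 69.603 = 2.23 s.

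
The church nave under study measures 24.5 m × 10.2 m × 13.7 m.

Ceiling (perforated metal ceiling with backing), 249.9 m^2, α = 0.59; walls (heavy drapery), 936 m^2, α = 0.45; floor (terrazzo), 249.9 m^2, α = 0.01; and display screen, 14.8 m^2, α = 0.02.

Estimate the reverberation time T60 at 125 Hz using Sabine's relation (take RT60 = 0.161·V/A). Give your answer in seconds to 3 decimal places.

Summing Sᵢαᵢ: 147.441 + 421.200 + 2.499 + 0.296 → A = 571.436 sabins.
V = 24.5·10.2·13.7 = 3423.63 m³.
Sabine: RT60 = 0.161 × 3423.63 / 571.436 = 0.965 s.

0.965 s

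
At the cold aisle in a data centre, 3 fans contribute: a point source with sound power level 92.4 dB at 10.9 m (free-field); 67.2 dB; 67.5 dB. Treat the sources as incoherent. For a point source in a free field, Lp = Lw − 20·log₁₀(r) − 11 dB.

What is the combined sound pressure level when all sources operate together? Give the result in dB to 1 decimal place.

70.8 dB

Source at 10.9 m: Lp = 92.4 − 20·log₁₀(10.9) − 11 = 60.7 dB.
Σ 10^(Lᵢ/10) = 1.205e+07.
Back to dB: 10·log₁₀ Σ = 70.8 dB.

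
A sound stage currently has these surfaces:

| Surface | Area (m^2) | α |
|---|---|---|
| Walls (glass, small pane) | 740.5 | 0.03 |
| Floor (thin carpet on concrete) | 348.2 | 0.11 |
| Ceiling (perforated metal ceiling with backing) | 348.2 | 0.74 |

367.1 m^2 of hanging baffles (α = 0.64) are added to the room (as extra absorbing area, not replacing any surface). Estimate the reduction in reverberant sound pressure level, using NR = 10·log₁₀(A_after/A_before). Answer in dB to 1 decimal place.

A_before = Σ Sᵢαᵢ = 740.5*0.03 + 348.2*0.11 + 348.2*0.74 = 318.185 sabins.
Added absorption = 367.1 × 0.64 = 234.944 sabins.
A_after = 318.185 + 234.944 = 553.129 sabins.
Reduction = 10 log₁₀(A_after/A_before) = 10 log₁₀(1.7384) = 2.4 dB.

2.4 dB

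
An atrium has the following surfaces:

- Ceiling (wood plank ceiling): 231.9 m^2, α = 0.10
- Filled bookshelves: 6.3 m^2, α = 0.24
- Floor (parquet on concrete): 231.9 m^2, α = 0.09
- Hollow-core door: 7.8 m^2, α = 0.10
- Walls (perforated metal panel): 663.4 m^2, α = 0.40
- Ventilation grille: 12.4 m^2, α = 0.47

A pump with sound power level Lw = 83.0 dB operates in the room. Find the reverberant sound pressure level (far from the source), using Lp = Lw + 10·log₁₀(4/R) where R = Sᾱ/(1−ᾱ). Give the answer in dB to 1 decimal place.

Σ(Sᵢαᵢ) = 231.9×0.10 + 6.3×0.24 + 231.9×0.09 + 7.8×0.10 + 663.4×0.40 + 12.4×0.47 = 317.541; total area S = 1153.7 m^2.
ᾱ = 0.2752, so room constant R = A/(1−ᾱ) = 438.108 m^2.
Lp = 83.0 + 10·log₁₀(4/438.108) = 83.0 + (-20.40) = 62.6 dB.

62.6 dB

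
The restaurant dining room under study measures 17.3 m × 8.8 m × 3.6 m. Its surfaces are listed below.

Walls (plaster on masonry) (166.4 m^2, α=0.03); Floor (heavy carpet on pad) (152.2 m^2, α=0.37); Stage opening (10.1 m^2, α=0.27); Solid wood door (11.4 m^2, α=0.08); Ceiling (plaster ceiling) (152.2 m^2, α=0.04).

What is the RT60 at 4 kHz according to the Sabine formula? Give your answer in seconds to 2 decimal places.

1.24 sec

Summing Sᵢαᵢ: 4.992 + 56.314 + 2.727 + 0.912 + 6.088 → A = 71.033 sabins.
V = 17.3·8.8·3.6 = 548.064 m³.
T = 0.161 V/A = 0.161·548.064/71.033 = 1.24 s.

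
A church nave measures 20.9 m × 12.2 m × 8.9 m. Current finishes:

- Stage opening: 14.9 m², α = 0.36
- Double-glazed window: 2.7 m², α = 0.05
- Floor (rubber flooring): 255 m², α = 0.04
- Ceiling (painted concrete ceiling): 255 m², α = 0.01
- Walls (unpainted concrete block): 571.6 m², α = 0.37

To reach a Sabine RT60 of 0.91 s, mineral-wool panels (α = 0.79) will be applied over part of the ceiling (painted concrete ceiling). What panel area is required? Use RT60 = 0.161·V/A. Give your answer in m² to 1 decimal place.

Summing Sᵢαᵢ: 5.364 + 0.135 + 10.200 + 2.550 + 211.492 → A₁ = 229.741 sabins.
V = 2269.322 m³. Target absorption A₂ = 0.161 × 2269.322 / 0.91 = 401.495 sabins.
ΔA needed = 401.495 − 229.741 = 171.754 sabins.
Net gain per m²: Δα = 0.79 − 0.01 = 0.78.
Area = ΔA/Δα = 171.754/0.78 = 220.2 m².

220.2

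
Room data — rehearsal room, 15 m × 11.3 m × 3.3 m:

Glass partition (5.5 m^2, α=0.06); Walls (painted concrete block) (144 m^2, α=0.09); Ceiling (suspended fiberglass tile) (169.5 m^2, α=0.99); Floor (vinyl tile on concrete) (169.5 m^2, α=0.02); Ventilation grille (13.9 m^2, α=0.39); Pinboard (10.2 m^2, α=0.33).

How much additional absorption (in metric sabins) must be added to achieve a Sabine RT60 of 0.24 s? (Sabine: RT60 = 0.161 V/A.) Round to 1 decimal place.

182.0 sabins

Equivalent absorption area: A₁ = 5.5*0.06 + 144*0.09 + 169.5*0.99 + 169.5*0.02 + 13.9*0.39 + 10.2*0.33 = 193.272 m^2.
Target A₂ = 0.161·559.35/0.24 = 375.231 sabins (V = 559.35 m³).
ΔA = A₂ − A₁ = 375.231 − 193.272 = 182.0 sabins.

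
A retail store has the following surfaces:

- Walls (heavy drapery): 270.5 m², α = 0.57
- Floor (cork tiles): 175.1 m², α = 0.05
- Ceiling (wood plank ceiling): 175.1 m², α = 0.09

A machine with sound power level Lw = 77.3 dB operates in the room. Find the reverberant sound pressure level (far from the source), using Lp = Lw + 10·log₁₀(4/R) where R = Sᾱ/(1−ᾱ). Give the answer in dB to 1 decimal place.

59.3 dB

Σ(Sᵢαᵢ) = 270.5·0.57 + 175.1·0.05 + 175.1·0.09 = 178.699; total area S = 620.7 m².
ᾱ = 0.2879, so room constant R = A/(1−ᾱ) = 250.946 m².
Lp = Lw + 10 log₁₀(4/R) = 77.3 -17.98 = 59.3 dB.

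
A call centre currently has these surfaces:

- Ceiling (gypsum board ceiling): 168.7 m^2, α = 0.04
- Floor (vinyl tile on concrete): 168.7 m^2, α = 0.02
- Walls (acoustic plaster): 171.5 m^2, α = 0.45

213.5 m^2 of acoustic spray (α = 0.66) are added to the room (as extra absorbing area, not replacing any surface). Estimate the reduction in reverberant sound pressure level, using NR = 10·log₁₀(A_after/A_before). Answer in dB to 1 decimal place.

Summing Sᵢαᵢ: 6.748 + 3.374 + 77.175 → A_before = 87.297 sabins.
Treatment contributes 213.5·0.66 = 140.910 sabins.
A_after = 87.297 + 140.910 = 228.207 sabins.
Reduction = 10 log₁₀(A_after/A_before) = 10 log₁₀(2.6141) = 4.2 dB.

4.2 dB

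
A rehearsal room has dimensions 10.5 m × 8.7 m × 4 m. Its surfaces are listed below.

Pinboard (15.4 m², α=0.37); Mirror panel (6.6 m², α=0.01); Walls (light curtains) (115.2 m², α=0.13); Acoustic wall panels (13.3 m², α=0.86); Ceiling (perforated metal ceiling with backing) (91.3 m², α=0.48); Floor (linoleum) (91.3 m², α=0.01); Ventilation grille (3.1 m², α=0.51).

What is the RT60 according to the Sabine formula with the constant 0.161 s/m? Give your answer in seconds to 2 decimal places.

Summing Sᵢαᵢ: 5.698 + 0.066 + 14.976 + 11.438 + 43.824 + 0.913 + 1.581 → A = 78.496 sabins.
Room volume: 365.4 m³.
RT60 = 0.161 · V / A = 0.161 × 365.4 / 78.496 = 0.75 s.

0.75 s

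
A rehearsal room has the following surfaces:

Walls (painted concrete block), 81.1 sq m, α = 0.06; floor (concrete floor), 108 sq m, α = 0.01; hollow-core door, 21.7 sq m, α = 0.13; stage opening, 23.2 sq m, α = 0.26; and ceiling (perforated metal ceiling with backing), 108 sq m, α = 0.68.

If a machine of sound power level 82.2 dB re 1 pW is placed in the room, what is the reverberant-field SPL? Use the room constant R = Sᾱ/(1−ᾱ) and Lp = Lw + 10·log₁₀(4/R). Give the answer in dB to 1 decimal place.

A = 88.239 sabins; S = 342.0 sq m.
ᾱ = 0.2580, so room constant R = A/(1−ᾱ) = 118.920 sq m.
Lp = 82.2 + 10·log₁₀(4/118.920) = 82.2 + (-14.73) = 67.5 dB.

67.5 dB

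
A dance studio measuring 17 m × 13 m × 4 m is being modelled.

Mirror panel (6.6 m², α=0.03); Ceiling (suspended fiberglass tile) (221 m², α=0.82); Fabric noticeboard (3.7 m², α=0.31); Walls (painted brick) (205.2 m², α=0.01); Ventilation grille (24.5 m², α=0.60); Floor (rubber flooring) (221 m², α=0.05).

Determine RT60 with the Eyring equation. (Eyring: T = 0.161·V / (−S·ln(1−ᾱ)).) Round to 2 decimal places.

0.57 s

Total surface area S = 6.6 + 221 + 3.7 + 205.2 + 24.5 + 221 = 682.0 m².
Σ(Sᵢαᵢ) = 6.6×0.03 + 221×0.82 + 3.7×0.31 + 205.2×0.01 + 24.5×0.60 + 221×0.05 = 210.367.
Mean coefficient ᾱ = A/S = 0.3085.
Eyring denominator: −S ln(1−ᾱ) = 251.584.
V = 17 × 13 × 4 = 884 m³.
RT60 = 0.161 × 884 / 251.584 = 0.57 s.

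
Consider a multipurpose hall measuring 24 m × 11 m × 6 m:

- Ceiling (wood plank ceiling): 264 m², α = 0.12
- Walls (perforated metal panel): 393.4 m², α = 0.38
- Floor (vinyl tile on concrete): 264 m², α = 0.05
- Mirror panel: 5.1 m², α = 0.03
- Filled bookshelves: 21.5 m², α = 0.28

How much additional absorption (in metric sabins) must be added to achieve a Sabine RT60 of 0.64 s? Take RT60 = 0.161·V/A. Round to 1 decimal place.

A₁ = Σ Sᵢαᵢ = 264*0.12 + 393.4*0.38 + 264*0.05 + 5.1*0.03 + 21.5*0.28 = 200.545 sabins.
Target A₂ = 0.161·1584/0.64 = 398.475 sabins (V = 1584 m³).
Shortfall: 398.475 − 200.545 = 197.9 sabins.

197.9 sabins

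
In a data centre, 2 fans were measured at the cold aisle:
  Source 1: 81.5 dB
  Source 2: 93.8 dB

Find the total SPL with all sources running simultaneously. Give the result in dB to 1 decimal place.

94.0 dB

Σ 10^(Lᵢ/10) = 2.54e+09.
Combined level = 10 log₁₀(2.54e+09) = 94.0 dB.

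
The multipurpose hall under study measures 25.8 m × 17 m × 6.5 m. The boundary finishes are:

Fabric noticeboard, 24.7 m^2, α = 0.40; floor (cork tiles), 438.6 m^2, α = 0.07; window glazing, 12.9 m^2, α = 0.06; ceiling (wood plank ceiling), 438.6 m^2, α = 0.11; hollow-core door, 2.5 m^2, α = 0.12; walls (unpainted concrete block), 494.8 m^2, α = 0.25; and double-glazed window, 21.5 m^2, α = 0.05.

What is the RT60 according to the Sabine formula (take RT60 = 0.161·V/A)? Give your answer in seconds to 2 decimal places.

A = Σ Sᵢαᵢ = 24.7*0.40 + 438.6*0.07 + 12.9*0.06 + 438.6*0.11 + 2.5*0.12 + 494.8*0.25 + 21.5*0.05 = 214.677 sabins.
V = 25.8·17·6.5 = 2850.9 m³.
RT60 = 0.161 · V / A = 0.161 × 2850.9 / 214.677 = 2.14 s.

2.14 s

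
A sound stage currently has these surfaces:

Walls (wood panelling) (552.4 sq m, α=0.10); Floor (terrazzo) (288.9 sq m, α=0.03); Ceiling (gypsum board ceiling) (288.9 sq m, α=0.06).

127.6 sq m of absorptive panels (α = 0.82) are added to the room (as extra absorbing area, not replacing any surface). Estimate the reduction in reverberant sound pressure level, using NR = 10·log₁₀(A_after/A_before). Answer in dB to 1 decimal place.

3.6 dB

A_before = Σ Sᵢαᵢ = 552.4*0.10 + 288.9*0.03 + 288.9*0.06 = 81.241 sabins.
Added absorption = 127.6 × 0.82 = 104.632 sabins.
New total A_after = 185.873 sabins.
NR = 10·log₁₀(185.873/81.241) = 3.6 dB.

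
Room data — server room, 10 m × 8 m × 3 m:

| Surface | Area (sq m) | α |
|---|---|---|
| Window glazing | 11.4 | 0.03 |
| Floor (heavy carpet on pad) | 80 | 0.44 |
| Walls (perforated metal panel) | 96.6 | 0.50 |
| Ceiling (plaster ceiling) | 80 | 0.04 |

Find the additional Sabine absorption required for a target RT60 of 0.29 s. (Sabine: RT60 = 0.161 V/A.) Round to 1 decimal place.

Summing Sᵢαᵢ: 0.342 + 35.200 + 48.300 + 3.200 → A₁ = 87.042 sabins.
Target A₂ = 0.161·240/0.29 = 133.241 sabins (V = 240 m³).
ΔA = A₂ − A₁ = 133.241 − 87.042 = 46.2 sabins.

46.2 sabins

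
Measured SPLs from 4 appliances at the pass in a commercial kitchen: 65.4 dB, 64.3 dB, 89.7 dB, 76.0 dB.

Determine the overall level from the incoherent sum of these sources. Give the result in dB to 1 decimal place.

89.9 dB

Sum in the linear (power) domain: Σ 10^(Lᵢ/10) = 10^(65.4/10) + 10^(64.3/10) + 10^(89.7/10) + 10^(76.0/10) = 9.792e+08.
Back to dB: 10·log₁₀ Σ = 89.9 dB.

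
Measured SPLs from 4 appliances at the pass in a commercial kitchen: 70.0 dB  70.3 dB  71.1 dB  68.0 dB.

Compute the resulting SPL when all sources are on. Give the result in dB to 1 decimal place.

Sum in the linear (power) domain: Σ 10^(Lᵢ/10) = 10^(70.0/10) + 10^(70.3/10) + 10^(71.1/10) + 10^(68.0/10) = 3.991e+07.
Combined level = 10 log₁₀(3.991e+07) = 76.0 dB.

76.0 dB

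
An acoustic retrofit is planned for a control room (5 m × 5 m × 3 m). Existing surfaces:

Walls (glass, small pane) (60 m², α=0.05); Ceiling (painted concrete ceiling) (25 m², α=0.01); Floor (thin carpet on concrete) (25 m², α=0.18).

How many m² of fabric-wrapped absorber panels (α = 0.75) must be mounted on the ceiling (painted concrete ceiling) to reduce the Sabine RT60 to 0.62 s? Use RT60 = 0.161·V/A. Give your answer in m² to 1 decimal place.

15.8

Total absorption A₁ = 60·0.05 + 25·0.01 + 25·0.18
  = 3.000 + 0.250 + 4.500 = 7.750 m² sabins.
V = 75 m³. Target absorption A₂ = 0.161 × 75 / 0.62 = 19.476 sabins.
ΔA needed = 19.476 − 7.750 = 11.726 sabins.
Net gain per m²: Δα = 0.75 − 0.01 = 0.74.
Panel area = 11.726 / 0.74 = 15.8 m².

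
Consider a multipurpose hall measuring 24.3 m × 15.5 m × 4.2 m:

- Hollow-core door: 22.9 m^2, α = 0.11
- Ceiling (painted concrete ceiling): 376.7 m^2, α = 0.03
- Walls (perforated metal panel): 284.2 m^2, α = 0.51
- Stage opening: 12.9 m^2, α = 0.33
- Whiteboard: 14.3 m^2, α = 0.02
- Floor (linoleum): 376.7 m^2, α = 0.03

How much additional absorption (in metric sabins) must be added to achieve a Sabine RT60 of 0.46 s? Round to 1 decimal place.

379.1 sabins

Total absorption A₁ = 22.9×0.11 + 376.7×0.03 + 284.2×0.51 + 12.9×0.33 + 14.3×0.02 + 376.7×0.03
  = 2.519 + 11.301 + 144.942 + 4.257 + 0.286 + 11.301 = 174.606 m^2 sabins.
V = 1581.93 m³. Required absorption A₂ = 0.161 × 1581.93 / 0.46 = 553.676 sabins.
ΔA = A₂ − A₁ = 553.676 − 174.606 = 379.1 sabins.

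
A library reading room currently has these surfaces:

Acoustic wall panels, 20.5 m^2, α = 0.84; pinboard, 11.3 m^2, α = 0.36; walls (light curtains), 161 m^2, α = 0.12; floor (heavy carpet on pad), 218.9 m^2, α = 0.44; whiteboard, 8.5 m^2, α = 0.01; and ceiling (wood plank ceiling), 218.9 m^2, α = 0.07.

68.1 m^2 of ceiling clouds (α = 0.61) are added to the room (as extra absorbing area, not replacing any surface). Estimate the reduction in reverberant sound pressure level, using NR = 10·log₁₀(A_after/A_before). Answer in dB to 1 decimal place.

Summing Sᵢαᵢ: 17.220 + 4.068 + 19.320 + 96.316 + 0.085 + 15.323 → A_before = 152.332 sabins.
Added absorption = 68.1 × 0.61 = 41.541 sabins.
A_after = 152.332 + 41.541 = 193.873 sabins.
Reduction = 10 log₁₀(A_after/A_before) = 10 log₁₀(1.2727) = 1.0 dB.

1.0 dB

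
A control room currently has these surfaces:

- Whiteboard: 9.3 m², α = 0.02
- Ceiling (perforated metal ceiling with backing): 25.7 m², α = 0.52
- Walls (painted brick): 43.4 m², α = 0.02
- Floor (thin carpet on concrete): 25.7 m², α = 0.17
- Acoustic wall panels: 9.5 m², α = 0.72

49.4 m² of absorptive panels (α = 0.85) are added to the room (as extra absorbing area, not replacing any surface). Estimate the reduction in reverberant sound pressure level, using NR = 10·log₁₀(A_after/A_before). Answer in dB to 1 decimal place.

Equivalent absorption area: A_before = 9.3*0.02 + 25.7*0.52 + 43.4*0.02 + 25.7*0.17 + 9.5*0.72 = 25.627 m².
Treatment contributes 49.4·0.85 = 41.990 sabins.
A_after = 25.627 + 41.990 = 67.617 sabins.
NR = 10·log₁₀(67.617/25.627) = 4.2 dB.

4.2 dB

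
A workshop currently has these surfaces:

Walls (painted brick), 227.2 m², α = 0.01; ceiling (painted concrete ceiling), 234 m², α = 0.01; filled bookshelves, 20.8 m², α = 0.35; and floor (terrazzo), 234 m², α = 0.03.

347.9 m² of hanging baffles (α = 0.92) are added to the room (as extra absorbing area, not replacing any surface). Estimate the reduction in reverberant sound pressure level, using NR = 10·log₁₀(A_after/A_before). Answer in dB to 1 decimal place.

12.5 dB

Equivalent absorption area: A_before = 227.2·0.01 + 234·0.01 + 20.8·0.35 + 234·0.03 = 18.912 m².
Added absorption = 347.9 × 0.92 = 320.068 sabins.
A_after = 18.912 + 320.068 = 338.980 sabins.
Reduction = 10 log₁₀(A_after/A_before) = 10 log₁₀(17.9241) = 12.5 dB.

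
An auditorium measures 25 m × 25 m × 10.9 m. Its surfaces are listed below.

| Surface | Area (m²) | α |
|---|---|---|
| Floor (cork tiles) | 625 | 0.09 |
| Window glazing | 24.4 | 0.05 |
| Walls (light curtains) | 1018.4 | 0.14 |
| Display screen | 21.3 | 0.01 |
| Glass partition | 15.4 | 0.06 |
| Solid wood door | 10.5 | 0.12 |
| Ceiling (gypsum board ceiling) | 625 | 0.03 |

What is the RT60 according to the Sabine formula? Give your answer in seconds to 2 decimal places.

4.96 s

Total absorption A = 625*0.09 + 24.4*0.05 + 1018.4*0.14 + 21.3*0.01 + 15.4*0.06 + 10.5*0.12 + 625*0.03
  = 56.250 + 1.220 + 142.576 + 0.213 + 0.924 + 1.260 + 18.750 = 221.193 m² sabins.
Room volume: 6812.5 m³.
RT60 = 0.161 · V / A = 0.161 × 6812.5 / 221.193 = 4.96 s.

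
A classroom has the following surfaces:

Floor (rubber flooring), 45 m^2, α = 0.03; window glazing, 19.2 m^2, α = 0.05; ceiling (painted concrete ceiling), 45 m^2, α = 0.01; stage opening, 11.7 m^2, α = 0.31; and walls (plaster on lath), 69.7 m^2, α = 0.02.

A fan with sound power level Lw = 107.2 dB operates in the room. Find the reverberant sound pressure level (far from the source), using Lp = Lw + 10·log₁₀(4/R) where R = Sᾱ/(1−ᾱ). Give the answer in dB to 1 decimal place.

Σ(Sᵢαᵢ) = 45·0.03 + 19.2·0.05 + 45·0.01 + 11.7·0.31 + 69.7·0.02 = 7.781; total area S = 190.6 m^2.
ᾱ = 0.0408, so room constant R = A/(1−ᾱ) = 8.112 m^2.
Lp = Lw + 10 log₁₀(4/R) = 107.2 -3.07 = 104.1 dB.

104.1 dB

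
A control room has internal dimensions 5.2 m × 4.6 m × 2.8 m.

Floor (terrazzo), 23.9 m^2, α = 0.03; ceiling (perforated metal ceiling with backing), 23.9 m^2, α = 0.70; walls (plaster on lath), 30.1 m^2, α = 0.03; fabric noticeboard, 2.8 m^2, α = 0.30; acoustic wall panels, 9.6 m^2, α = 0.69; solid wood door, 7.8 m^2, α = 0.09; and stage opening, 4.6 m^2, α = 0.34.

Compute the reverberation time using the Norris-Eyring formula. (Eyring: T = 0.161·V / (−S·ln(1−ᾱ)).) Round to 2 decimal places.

Total surface area S = 23.9 + 23.9 + 30.1 + 2.8 + 9.6 + 7.8 + 4.6 = 102.7 m^2.
Σ(Sᵢαᵢ) = 23.9·0.03 + 23.9·0.70 + 30.1·0.03 + 2.8·0.30 + 9.6·0.69 + 7.8·0.09 + 4.6·0.34 = 28.080.
Mean coefficient ᾱ = A/S = 0.2734.
Eyring denominator: −S ln(1−ᾱ) = 32.800.
V = 5.2 × 4.6 × 2.8 = 66.976 m³.
RT60 = 0.161 × 66.976 / 32.800 = 0.33 s.

0.33 s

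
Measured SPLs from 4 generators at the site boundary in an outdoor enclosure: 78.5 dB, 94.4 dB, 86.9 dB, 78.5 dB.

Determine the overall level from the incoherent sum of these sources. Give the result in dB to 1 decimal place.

95.3 dB

Sum in the linear (power) domain: Σ 10^(Lᵢ/10) = 10^(78.5/10) + 10^(94.4/10) + 10^(86.9/10) + 10^(78.5/10) = 3.386e+09.
Combined level = 10 log₁₀(3.386e+09) = 95.3 dB.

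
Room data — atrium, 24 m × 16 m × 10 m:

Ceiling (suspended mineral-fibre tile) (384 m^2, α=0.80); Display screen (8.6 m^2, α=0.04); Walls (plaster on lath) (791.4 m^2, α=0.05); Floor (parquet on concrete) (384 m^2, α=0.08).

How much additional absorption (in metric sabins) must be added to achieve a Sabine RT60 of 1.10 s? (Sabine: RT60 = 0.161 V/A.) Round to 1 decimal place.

184.2 sabins

A₁ = Σ Sᵢαᵢ = 384·0.80 + 8.6·0.04 + 791.4·0.05 + 384·0.08 = 377.834 sabins.
V = 3840 m³. Required absorption A₂ = 0.161 × 3840 / 1.10 = 562.036 sabins.
Additional absorption ΔA = 562.036 − 377.834 = 184.2 sabins.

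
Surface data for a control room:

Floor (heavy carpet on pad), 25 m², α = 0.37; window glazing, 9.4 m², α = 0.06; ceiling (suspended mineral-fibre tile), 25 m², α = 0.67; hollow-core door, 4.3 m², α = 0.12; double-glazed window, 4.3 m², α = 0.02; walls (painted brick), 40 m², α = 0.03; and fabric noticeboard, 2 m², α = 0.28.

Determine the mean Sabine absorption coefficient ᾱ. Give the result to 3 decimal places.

Total surface area S = 110.0 m².
Weighted sum Σ Sα = 28.926.
ᾱ = A/S = 0.263.

0.263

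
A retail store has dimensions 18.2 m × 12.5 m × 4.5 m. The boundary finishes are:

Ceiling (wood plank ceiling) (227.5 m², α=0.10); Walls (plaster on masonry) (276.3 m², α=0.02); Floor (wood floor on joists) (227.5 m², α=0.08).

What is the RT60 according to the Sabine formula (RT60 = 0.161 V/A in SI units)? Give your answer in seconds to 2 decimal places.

Total absorption A = 227.5×0.10 + 276.3×0.02 + 227.5×0.08
  = 22.750 + 5.526 + 18.200 = 46.476 m² sabins.
Room volume: 1023.75 m³.
RT60 = 0.161 · V / A = 0.161 × 1023.75 / 46.476 = 3.55 s.

3.55 s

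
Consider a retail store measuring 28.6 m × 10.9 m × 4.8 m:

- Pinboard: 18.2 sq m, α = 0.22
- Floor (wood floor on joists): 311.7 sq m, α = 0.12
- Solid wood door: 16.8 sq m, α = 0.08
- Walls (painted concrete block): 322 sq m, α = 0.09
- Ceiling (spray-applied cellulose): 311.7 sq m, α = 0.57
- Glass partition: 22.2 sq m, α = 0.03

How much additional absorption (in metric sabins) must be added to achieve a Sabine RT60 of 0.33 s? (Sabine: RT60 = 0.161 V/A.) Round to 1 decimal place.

Total absorption A₁ = 18.2·0.22 + 311.7·0.12 + 16.8·0.08 + 322·0.09 + 311.7·0.57 + 22.2·0.03
  = 4.004 + 37.404 + 1.344 + 28.980 + 177.669 + 0.666 = 250.067 sq m sabins.
For T = 0.33 s, need A₂ = 0.161·V/T = 0.161·1496.352/0.33 = 730.038 sabins.
Shortfall: 730.038 − 250.067 = 480.0 sabins.

480.0 sabins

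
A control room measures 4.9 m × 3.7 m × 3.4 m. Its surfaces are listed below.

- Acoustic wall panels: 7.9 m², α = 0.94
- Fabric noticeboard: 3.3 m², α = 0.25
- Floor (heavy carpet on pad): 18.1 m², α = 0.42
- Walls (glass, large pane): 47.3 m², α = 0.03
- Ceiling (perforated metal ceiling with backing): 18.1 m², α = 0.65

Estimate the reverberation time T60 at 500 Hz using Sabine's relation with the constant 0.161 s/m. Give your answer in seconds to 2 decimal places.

Total absorption A = 7.9·0.94 + 3.3·0.25 + 18.1·0.42 + 47.3·0.03 + 18.1·0.65
  = 7.426 + 0.825 + 7.602 + 1.419 + 11.765 = 29.037 m² sabins.
Volume V = 4.9 × 3.7 × 3.4 = 61.642 m³.
T = 0.161 V/A = 0.161·61.642/29.037 = 0.34 s.

0.34 sec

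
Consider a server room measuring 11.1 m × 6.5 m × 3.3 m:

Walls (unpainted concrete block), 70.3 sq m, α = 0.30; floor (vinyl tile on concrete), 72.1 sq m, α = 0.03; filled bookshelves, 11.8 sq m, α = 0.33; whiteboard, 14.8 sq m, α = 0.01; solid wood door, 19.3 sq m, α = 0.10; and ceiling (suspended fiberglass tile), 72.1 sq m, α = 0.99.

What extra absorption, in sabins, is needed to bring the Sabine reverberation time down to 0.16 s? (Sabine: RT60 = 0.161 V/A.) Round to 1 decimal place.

Total absorption A₁ = 70.3·0.30 + 72.1·0.03 + 11.8·0.33 + 14.8·0.01 + 19.3·0.10 + 72.1·0.99
  = 21.090 + 2.163 + 3.894 + 0.148 + 1.930 + 71.379 = 100.604 sq m sabins.
Target A₂ = 0.161·238.095/0.16 = 239.583 sabins (V = 238.095 m³).
Additional absorption ΔA = 239.583 − 100.604 = 139.0 sabins.

139.0 sabins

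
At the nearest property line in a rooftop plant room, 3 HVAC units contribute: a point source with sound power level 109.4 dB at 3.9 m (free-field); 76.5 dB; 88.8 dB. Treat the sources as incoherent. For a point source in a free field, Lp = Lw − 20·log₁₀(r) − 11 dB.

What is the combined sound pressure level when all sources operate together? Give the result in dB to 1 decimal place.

91.0 dB

Source at 3.9 m: Lp = 109.4 − 20·log₁₀(3.9) − 11 = 86.6 dB.
Sum in the linear (power) domain: Σ 10^(Lᵢ/10) = 10^(86.6/10) + 10^(76.5/10) + 10^(88.8/10) = 1.26e+09.
Combined level = 10 log₁₀(1.26e+09) = 91.0 dB.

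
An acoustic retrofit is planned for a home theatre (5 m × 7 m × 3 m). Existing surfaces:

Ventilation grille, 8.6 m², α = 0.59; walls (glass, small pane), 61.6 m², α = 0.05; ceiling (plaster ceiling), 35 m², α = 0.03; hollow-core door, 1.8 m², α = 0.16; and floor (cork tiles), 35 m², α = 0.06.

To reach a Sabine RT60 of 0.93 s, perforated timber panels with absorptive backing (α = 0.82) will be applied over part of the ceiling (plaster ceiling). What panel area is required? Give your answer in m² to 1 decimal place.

8.3

A₁ = Σ Sᵢαᵢ = 8.6×0.59 + 61.6×0.05 + 35×0.03 + 1.8×0.16 + 35×0.06 = 11.592 sabins.
V = 105 m³. Target absorption A₂ = 0.161 × 105 / 0.93 = 18.177 sabins.
Absorption to add: 18.177 − 11.592 = 6.585 sabins.
Each m² of panel replacing the ceiling (plaster ceiling) adds (0.82 − 0.03) = 0.79 sabins.
Panel area = 6.585 / 0.79 = 8.3 m².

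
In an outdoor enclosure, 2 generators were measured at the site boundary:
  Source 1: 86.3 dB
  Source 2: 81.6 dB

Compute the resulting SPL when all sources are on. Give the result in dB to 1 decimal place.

Σ 10^(Lᵢ/10) = 5.711e+08.
L_total = 10·log₁₀(5.711e+08) = 87.6 dB.

87.6 dB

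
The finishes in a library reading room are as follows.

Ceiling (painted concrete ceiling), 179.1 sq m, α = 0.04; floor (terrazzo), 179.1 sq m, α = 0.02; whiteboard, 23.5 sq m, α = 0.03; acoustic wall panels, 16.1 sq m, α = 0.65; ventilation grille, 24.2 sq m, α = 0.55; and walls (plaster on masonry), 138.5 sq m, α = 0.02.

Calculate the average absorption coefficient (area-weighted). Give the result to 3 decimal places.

S = Σ Sᵢ = 179.1 + 179.1 + 23.5 + 16.1 + 24.2 + 138.5 = 560.5 sq m.
Weighted sum Σ Sα = 37.996.
ᾱ = 37.996 / 560.5 = 0.068.

0.068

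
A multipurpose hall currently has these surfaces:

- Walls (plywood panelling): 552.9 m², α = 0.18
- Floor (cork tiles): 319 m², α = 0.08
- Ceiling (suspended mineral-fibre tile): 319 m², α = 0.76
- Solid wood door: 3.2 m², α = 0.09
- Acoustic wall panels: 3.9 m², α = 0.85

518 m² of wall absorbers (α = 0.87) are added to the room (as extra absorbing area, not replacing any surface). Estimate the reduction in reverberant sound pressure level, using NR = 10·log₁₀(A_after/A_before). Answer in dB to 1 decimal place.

Total absorption A_before = 552.9·0.18 + 319·0.08 + 319·0.76 + 3.2·0.09 + 3.9·0.85
  = 99.522 + 25.520 + 242.440 + 0.288 + 3.315 = 371.085 m² sabins.
Treatment contributes 518·0.87 = 450.660 sabins.
A_after = 371.085 + 450.660 = 821.745 sabins.
NR = 10·log₁₀(821.745/371.085) = 3.5 dB.

3.5 dB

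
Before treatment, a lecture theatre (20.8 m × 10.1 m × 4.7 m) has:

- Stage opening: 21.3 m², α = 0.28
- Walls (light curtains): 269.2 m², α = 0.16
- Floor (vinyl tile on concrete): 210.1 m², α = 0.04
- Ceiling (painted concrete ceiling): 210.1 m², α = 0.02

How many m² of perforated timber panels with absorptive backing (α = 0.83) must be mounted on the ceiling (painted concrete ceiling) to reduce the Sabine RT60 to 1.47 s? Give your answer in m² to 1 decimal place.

57.4

Equivalent absorption area: A₁ = 21.3×0.28 + 269.2×0.16 + 210.1×0.04 + 210.1×0.02 = 61.642 m².
Required A₂ = 0.161·987.376/1.47 = 108.141 sabins.
Absorption to add: 108.141 − 61.642 = 46.499 sabins.
Each m² of panel replacing the ceiling (painted concrete ceiling) adds (0.83 − 0.02) = 0.81 sabins.
Panel area = 46.499 / 0.81 = 57.4 m².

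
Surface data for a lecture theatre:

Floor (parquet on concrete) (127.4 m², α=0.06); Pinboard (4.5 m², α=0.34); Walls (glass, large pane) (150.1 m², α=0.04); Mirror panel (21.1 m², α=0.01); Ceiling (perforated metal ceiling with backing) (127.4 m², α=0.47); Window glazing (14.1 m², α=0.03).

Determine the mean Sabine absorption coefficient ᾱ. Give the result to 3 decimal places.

0.170

Total surface area S = 444.6 m².
Σ(Sᵢαᵢ) = 127.4·0.06 + 4.5·0.34 + 150.1·0.04 + 21.1·0.01 + 127.4·0.47 + 14.1·0.03 = 75.690.
ᾱ = 75.690 / 444.6 = 0.170.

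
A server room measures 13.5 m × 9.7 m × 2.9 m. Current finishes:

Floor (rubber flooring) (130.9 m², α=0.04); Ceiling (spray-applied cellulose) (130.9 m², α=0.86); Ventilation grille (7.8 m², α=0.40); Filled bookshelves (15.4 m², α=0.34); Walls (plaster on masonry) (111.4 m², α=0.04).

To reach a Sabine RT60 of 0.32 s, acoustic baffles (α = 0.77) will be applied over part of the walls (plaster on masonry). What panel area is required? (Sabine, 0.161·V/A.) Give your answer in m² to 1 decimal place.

82.8

A₁ = Σ Sᵢαᵢ = 130.9*0.04 + 130.9*0.86 + 7.8*0.40 + 15.4*0.34 + 111.4*0.04 = 130.622 sabins.
Required A₂ = 0.161·379.755/0.32 = 191.064 sabins.
ΔA needed = 191.064 − 130.622 = 60.442 sabins.
Each m² of panel replacing the walls (plaster on masonry) adds (0.77 − 0.04) = 0.73 sabins.
Panel area = 60.442 / 0.73 = 82.8 m².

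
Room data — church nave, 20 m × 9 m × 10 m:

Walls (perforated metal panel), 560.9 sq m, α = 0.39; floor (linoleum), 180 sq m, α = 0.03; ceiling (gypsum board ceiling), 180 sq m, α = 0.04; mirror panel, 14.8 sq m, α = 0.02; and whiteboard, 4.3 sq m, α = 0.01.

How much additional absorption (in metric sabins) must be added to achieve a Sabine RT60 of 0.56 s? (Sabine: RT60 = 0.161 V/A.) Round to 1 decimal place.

Total absorption A₁ = 560.9·0.39 + 180·0.03 + 180·0.04 + 14.8·0.02 + 4.3·0.01
  = 218.751 + 5.400 + 7.200 + 0.296 + 0.043 = 231.690 sq m sabins.
Target A₂ = 0.161·1800/0.56 = 517.500 sabins (V = 1800 m³).
ΔA = A₂ − A₁ = 517.500 − 231.690 = 285.8 sabins.

285.8 sabins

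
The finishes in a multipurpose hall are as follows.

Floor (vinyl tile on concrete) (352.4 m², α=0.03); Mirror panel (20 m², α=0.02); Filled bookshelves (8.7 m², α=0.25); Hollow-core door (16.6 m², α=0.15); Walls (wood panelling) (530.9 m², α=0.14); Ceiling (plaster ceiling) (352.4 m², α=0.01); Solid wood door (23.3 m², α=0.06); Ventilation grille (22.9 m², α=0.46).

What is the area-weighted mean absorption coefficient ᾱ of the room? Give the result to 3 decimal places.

0.079

S = Σ Sᵢ = 352.4 + 20 + 8.7 + 16.6 + 530.9 + 352.4 + 23.3 + 22.9 = 1327.2 m².
Σ(Sᵢαᵢ) = 352.4*0.03 + 20*0.02 + 8.7*0.25 + 16.6*0.15 + 530.9*0.14 + 352.4*0.01 + 23.3*0.06 + 22.9*0.46 = 105.419.
ᾱ = A/S = 0.079.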